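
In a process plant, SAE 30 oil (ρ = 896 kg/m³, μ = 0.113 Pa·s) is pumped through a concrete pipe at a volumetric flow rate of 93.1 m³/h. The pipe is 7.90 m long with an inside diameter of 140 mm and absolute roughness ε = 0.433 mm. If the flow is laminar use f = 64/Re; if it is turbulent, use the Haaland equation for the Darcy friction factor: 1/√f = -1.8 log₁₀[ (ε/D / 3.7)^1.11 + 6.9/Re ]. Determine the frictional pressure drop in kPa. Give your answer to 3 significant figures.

Q = 93.1 m³/h = 93.1/3600 = 0.02586 m³/s.
Cross-sectional area A = πD²/4 = π(0.14)²/4 = 0.01539 m²; mean velocity V = Q/A = 0.02586/0.01539 = 1.68 m/s.
Reynolds number Re = ρVD/μ = 896 · 1.68 · 0.14 / 0.113 = 1865.
Re < 2300 → laminar flow, so f = 64/Re = 64/1865 = 0.03432 (the turbulent correlation is not needed).
Darcy-Weisbach: ΔP = f(L/D)(ρV²/2) = 0.03432·(7.9/0.14)·(896·1.68²/2) = 0.03432·56.43·1264 = 2449 Pa.
ΔP = 2449 Pa = 2.45 kPa.

ΔP ≈ 2.45 kPa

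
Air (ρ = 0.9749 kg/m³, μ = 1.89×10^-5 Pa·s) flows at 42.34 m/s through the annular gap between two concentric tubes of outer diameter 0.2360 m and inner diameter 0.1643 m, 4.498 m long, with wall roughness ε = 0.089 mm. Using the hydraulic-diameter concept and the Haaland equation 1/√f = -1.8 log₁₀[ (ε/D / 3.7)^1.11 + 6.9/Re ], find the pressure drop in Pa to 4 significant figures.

Hydraulic diameter D_h = 4A/P = D_o - D_i = 0.236 - 0.1643 = 0.0717 m.
Re = ρVD_h/μ = 0.9749·42.34·0.0717/1.89e-05 = 1.566e+05.
ε/D_h = 8.9e-05/0.0717 = 0.00124; Haaland gives 1/√f = -1.8 log₁₀[0.000139+4.41e-05] = 6.727, so f = 0.0221.
ΔP = f(L/D_h)(ρV²/2) = 0.0221·4.498/0.0717·873.8 = 1212 Pa.

ΔP ≈ 1212 Pa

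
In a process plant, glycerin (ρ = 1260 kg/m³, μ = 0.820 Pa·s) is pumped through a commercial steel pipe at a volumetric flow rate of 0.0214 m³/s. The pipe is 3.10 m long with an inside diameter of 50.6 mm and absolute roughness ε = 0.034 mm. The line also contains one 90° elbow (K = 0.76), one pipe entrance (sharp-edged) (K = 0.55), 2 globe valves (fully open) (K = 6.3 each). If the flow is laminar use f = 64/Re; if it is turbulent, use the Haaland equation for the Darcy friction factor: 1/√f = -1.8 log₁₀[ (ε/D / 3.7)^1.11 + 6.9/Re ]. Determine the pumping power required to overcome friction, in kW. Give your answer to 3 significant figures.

P ≈ 28.5 kW

Cross-sectional area A = πD²/4 = π(0.0506)²/4 = 0.002011 m²; mean velocity V = Q/A = 0.0214/0.002011 = 10.64 m/s.
Reynolds number Re = ρVD/μ = 1260 · 10.64 · 0.0506 / 0.82 = 827.4.
Re < 2300 → laminar flow, so f = 64/Re = 64/827.4 = 0.07735 (the turbulent correlation is not needed).
Total minor-loss coefficient ΣK = 1·0.76 + 1·0.55 + 2·6.3 = 13.9.
ΔP = [f·L/D + ΣK]·(ρV²/2) = [0.07735·3.1/0.0506 + 13.9]·(1260·10.64²/2) = [4.739 + 13.9]·7.135e+04 = 1.331e+06 Pa.
Pumping power P = QΔP = 0.0214·1.331e+06 = 28470 W = 28.5 kW.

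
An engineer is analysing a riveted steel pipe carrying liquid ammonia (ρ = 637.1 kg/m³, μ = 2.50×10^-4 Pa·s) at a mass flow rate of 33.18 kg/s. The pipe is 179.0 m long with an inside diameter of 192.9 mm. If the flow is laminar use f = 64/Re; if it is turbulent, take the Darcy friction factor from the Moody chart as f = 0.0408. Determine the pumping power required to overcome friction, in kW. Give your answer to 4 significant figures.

P ≈ 1.995 kW

A = πD²/4 = π(0.1929)²/4 = 0.02922 m²; mean velocity V = ṁ/(ρA) = 33.18/(637.1 · 0.02922) = 1.782 m/s.
Reynolds number Re = ρVD/μ = 637.1 · 1.782 · 0.1929 / 0.00025 = 8.76e+05.
Re > 4000 → turbulent; use the Moody-chart value f = 0.0408.
Darcy-Weisbach: ΔP = f(L/D)(ρV²/2) = 0.0408·(179/0.1929)·(637.1·1.782²/2) = 0.0408·927.9·1012 = 3.83e+04 Pa.
Q = ṁ/ρ = 33.18/637.1 = 0.05208 m³/s.
Pumping power P = QΔP = 0.05208·3.83e+04 = 1994.6 W = 1.995 kW.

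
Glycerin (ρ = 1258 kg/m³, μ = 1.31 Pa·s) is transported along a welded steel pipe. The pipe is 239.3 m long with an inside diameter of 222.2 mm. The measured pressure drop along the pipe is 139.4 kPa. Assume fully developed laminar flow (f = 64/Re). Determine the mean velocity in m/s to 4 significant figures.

For laminar flow, f = 64/Re with Re = ρVD/μ, so Darcy-Weisbach reduces to ΔP = 32μLV/D². Solving for V: V = ΔP·D²/(32μL) = 1.394e+05·(0.2222)²/(32·1.31·239.3) = 0.6861 m/s.
Check: Re = ρVD/μ = 1258·0.6861·0.2222/1.31 = 146.4 < 2300, so the laminar assumption holds.

V ≈ 0.6861 m/s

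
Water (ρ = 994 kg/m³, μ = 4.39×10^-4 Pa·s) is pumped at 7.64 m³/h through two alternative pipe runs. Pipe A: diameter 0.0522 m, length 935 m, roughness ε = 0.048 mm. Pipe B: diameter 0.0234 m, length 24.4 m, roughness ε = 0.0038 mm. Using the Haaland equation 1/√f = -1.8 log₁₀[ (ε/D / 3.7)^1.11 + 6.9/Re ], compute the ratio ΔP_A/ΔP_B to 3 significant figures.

Pipe A: V = Q/A = 0.002122/0.00214 = 0.9917 m/s; Re = 1.172e+05; ε/D = 0.00092; Haaland → f = 0.02138; ΔP_A = f(L/D)(ρV²/2) = 1.871e+05 Pa.
Pipe B: V = Q/A = 0.002122/0.0004301 = 4.935 m/s; Re = 2.615e+05; ε/D = 0.000162; Haaland → f = 0.01603; ΔP_B = f(L/D)(ρV²/2) = 2.023e+05 Pa.
ΔP_A/ΔP_B = 1.871e+05/2.023e+05 = 0.925.

ΔP_A/ΔP_B ≈ 0.925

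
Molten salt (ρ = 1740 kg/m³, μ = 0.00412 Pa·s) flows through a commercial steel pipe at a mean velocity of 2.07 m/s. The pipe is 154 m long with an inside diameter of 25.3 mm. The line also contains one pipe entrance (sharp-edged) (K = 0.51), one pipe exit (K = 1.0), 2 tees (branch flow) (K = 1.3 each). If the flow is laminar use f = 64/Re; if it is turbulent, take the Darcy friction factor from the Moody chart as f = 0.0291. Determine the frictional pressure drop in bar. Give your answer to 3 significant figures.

ΔP ≈ 6.76 bar

Reynolds number Re = ρVD/μ = 1740 · 2.07 · 0.0253 / 0.00412 = 2.212e+04.
Re > 4000 → turbulent; use the Moody-chart value f = 0.0291.
Total minor-loss coefficient ΣK = 1·0.51 + 1·1 + 2·1.3 = 4.11.
ΔP = [f·L/D + ΣK]·(ρV²/2) = [0.0291·154/0.0253 + 4.11]·(1740·2.07²/2) = [177.1 + 4.11]·3728 = 6.756e+05 Pa.
ΔP = 6.756e+05 Pa = 6.76 bar.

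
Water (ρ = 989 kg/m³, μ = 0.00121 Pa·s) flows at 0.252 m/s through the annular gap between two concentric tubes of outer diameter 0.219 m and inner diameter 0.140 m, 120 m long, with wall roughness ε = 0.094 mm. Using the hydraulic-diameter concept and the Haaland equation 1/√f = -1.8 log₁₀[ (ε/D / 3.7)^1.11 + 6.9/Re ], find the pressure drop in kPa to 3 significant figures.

ΔP ≈ 1.39 kPa

Hydraulic diameter D_h = 4A/P = D_o - D_i = 0.219 - 0.14 = 0.079 m.
Re = ρVD_h/μ = 989·0.252·0.079/0.00121 = 1.627e+04.
ε/D_h = 9.4e-05/0.079 = 0.00119; Haaland gives 1/√f = -1.8 log₁₀[0.000133+0.000424] = 5.858, so f = 0.02914.
ΔP = f(L/D_h)(ρV²/2) = 0.02914·120/0.079·31.4 = 1390 Pa.
ΔP = 1.39 kPa.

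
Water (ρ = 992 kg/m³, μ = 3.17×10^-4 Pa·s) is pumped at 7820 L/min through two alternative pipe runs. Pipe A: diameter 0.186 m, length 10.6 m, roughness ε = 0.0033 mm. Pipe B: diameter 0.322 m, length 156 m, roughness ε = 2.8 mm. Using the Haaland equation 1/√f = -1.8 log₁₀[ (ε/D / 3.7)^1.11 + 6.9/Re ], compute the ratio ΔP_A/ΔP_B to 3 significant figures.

Pipe A: V = Q/A = 0.1303/0.02717 = 4.797 m/s; Re = 2.792e+06; ε/D = 1.77e-05; Haaland → f = 0.01047; ΔP_A = f(L/D)(ρV²/2) = 6809 Pa.
Pipe B: V = Q/A = 0.1303/0.08143 = 1.6 m/s; Re = 1.613e+06; ε/D = 0.0087; Haaland → f = 0.03628; ΔP_B = f(L/D)(ρV²/2) = 2.233e+04 Pa.
ΔP_A/ΔP_B = 6809/2.233e+04 = 0.305.

ΔP_A/ΔP_B ≈ 0.305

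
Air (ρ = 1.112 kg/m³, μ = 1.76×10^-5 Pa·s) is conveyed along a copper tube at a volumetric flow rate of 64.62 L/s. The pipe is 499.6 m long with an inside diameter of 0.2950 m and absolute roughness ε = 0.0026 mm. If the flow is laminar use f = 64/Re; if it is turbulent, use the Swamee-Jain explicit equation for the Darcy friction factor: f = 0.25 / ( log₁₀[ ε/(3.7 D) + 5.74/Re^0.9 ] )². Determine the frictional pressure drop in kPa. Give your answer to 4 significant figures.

ΔP ≈ 0.02245 kPa

Q = 64.62 L/s = 64.62/1000 = 0.06462 m³/s.
Cross-sectional area A = πD²/4 = π(0.295)²/4 = 0.06835 m²; mean velocity V = Q/A = 0.06462/0.06835 = 0.9454 m/s.
Reynolds number Re = ρVD/μ = 1.112 · 0.9454 · 0.295 / 1.76e-05 = 1.762e+04.
Re > 4000 → turbulent. Relative roughness ε/D = 2.6e-06/0.295 = 8.81e-06. Swamee-Jain: f = 0.25/(log₁₀[8.81e-06/3.7 + 5.74/1.762e+04^0.9])² = 0.25/(log₁₀[2.38e-06 + 0.000866])² = 0.25/(-3.061)² = 0.02668.
Darcy-Weisbach: ΔP = f(L/D)(ρV²/2) = 0.02668·(499.6/0.295)·(1.112·0.9454²/2) = 0.02668·1694·0.497 = 22.45 Pa.
ΔP = 22.45 Pa = 0.02245 kPa.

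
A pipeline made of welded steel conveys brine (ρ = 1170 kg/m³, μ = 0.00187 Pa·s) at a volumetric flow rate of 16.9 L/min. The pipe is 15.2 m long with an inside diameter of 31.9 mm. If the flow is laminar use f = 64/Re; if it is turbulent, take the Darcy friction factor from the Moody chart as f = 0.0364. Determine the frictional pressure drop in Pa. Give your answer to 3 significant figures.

Q = 16.9 L/min = 16.9/60000 = 0.0002817 m³/s.
Cross-sectional area A = πD²/4 = π(0.0319)²/4 = 0.0007992 m²; mean velocity V = Q/A = 0.0002817/0.0007992 = 0.3524 m/s.
Reynolds number Re = ρVD/μ = 1170 · 0.3524 · 0.0319 / 0.00187 = 7034.
Re > 4000 → turbulent; use the Moody-chart value f = 0.0364.
Darcy-Weisbach: ΔP = f(L/D)(ρV²/2) = 0.0364·(15.2/0.0319)·(1170·0.3524²/2) = 0.0364·476.5·72.66 = 1260 Pa.

ΔP ≈ 1260 Pa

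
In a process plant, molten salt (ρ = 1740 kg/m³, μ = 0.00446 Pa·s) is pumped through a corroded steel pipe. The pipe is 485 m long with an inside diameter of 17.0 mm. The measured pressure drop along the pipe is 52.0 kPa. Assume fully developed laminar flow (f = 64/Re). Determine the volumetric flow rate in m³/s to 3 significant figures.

Q ≈ 4.93×10^-5 m³/s

For laminar flow, f = 64/Re with Re = ρVD/μ, so Darcy-Weisbach reduces to ΔP = 32μLV/D². Solving for V: V = ΔP·D²/(32μL) = 5.2e+04·(0.017)²/(32·0.00446·485) = 0.2171 m/s.
Check: Re = ρVD/μ = 1740·0.2171·0.017/0.00446 = 1440 < 2300, so the laminar assumption holds.
Q = V·A = 0.2171·(π/4·0.017²) = 4.928e-05 m³/s = 4.93×10^-5 m³/s.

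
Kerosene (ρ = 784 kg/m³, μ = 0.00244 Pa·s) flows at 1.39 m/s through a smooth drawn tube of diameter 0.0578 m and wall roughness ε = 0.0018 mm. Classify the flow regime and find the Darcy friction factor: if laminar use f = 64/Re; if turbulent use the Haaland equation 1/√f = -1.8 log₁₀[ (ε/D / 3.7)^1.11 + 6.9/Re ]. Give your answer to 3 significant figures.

f ≈ 0.0242

Re = ρVD/μ = 784·1.39·0.0578/0.00244 = 2.581e+04.
Re > 4000 → turbulent. ε/D = 1.8e-06/0.0578 = 3.11e-05; Haaland: 1/√f = -1.8 log₁₀[2.33e-06 + 0.000267] = 6.425, so f = 0.02423.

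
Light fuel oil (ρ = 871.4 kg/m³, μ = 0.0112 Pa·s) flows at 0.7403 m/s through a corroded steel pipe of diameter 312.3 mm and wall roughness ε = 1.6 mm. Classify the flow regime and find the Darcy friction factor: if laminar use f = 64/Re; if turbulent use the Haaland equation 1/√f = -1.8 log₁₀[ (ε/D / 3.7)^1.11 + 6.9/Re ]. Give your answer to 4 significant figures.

f ≈ 0.03483

Re = ρVD/μ = 871.4·0.7403·0.3123/0.0112 = 1.799e+04.
Re > 4000 → turbulent. ε/D = 0.0016/0.3123 = 0.00512; Haaland: 1/√f = -1.8 log₁₀[0.000671 + 0.000384] = 5.358, so f = 0.03483.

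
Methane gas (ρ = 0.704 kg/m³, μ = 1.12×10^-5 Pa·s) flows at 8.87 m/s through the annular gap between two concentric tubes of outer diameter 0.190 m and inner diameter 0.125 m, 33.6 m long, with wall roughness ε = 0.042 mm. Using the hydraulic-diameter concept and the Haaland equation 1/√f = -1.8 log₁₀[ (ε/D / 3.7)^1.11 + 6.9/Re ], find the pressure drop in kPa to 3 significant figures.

Hydraulic diameter D_h = 4A/P = D_o - D_i = 0.19 - 0.125 = 0.065 m.
Re = ρVD_h/μ = 0.704·8.87·0.065/1.12e-05 = 3.624e+04.
ε/D_h = 4.2e-05/0.065 = 0.000646; Haaland gives 1/√f = -1.8 log₁₀[6.74e-05+0.00019] = 6.46, so f = 0.02397.
ΔP = f(L/D_h)(ρV²/2) = 0.02397·33.6/0.065·27.69 = 343.1 Pa.
ΔP = 0.343 kPa.

ΔP ≈ 0.343 kPa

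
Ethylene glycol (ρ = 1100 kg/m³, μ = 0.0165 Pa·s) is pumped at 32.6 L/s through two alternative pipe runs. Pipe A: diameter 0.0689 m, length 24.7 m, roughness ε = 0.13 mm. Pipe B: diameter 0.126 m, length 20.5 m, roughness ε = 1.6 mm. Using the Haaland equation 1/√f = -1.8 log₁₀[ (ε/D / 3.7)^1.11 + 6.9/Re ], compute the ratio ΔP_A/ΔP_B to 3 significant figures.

Pipe A: V = Q/A = 0.0326/0.003728 = 8.744 m/s; Re = 4.016e+04; ε/D = 0.00189; Haaland → f = 0.02662; ΔP_A = f(L/D)(ρV²/2) = 4.012e+05 Pa.
Pipe B: V = Q/A = 0.0326/0.01247 = 2.614 m/s; Re = 2.196e+04; ε/D = 0.0127; Haaland → f = 0.04339; ΔP_B = f(L/D)(ρV²/2) = 2.654e+04 Pa.
ΔP_A/ΔP_B = 4.012e+05/2.654e+04 = 15.1.

ΔP_A/ΔP_B ≈ 15.1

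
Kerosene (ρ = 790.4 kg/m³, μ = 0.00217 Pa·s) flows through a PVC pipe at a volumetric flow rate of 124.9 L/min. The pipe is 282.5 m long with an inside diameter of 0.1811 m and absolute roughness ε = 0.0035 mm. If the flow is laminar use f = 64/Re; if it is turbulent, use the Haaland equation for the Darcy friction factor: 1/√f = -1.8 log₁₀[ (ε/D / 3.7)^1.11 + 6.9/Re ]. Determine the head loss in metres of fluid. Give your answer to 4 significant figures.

Q = 124.9 L/min = 124.9/60000 = 0.002082 m³/s.
Cross-sectional area A = πD²/4 = π(0.1811)²/4 = 0.02576 m²; mean velocity V = Q/A = 0.002082/0.02576 = 0.08081 m/s.
Reynolds number Re = ρVD/μ = 790.4 · 0.08081 · 0.1811 / 0.00217 = 5331.
Re > 4000 → turbulent. Relative roughness ε/D = 3.5e-06/0.1811 = 1.93e-05. Haaland: 1/√f = -1.8 log₁₀[(1.93e-05/3.7)^1.11 + 6.9/5331] = -1.8 log₁₀[1.37e-06 + 0.00129] = 5.197, so f = 0.03702.
Darcy-Weisbach: ΔP = f(L/D)(ρV²/2) = 0.03702·(282.5/0.1811)·(790.4·0.08081²/2) = 0.03702·1560·2.581 = 149 Pa.
Head loss h_f = ΔP/(ρg) = 149/(790.4·9.81) = 0.01922 m.

h_f ≈ 0.01922 m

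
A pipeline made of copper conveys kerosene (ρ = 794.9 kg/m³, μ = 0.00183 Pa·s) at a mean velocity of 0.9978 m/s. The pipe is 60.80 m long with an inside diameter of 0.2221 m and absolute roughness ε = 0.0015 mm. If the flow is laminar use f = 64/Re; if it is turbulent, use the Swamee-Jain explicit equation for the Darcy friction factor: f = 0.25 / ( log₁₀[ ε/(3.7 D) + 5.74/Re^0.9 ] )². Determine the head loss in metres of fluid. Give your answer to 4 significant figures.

Reynolds number Re = ρVD/μ = 794.9 · 0.9978 · 0.2221 / 0.00183 = 9.626e+04.
Re > 4000 → turbulent. Relative roughness ε/D = 1.5e-06/0.2221 = 6.75e-06. Swamee-Jain: f = 0.25/(log₁₀[6.75e-06/3.7 + 5.74/9.626e+04^0.9])² = 0.25/(log₁₀[1.83e-06 + 0.000188])² = 0.25/(-3.722)² = 0.01805.
Darcy-Weisbach: ΔP = f(L/D)(ρV²/2) = 0.01805·(60.8/0.2221)·(794.9·0.9978²/2) = 0.01805·273.8·395.7 = 1955 Pa.
Head loss h_f = ΔP/(ρg) = 1955/(794.9·9.81) = 0.2507 m.

h_f ≈ 0.2507 m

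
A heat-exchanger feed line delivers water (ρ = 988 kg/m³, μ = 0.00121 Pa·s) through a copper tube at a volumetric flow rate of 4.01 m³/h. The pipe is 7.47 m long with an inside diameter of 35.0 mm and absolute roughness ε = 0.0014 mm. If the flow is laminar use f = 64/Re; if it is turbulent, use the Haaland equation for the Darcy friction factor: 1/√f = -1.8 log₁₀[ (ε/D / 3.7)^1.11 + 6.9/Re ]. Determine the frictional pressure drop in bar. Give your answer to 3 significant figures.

ΔP ≈ 0.0323 bar

Q = 4.01 m³/h = 4.01/3600 = 0.001114 m³/s.
Cross-sectional area A = πD²/4 = π(0.035)²/4 = 0.0009621 m²; mean velocity V = Q/A = 0.001114/0.0009621 = 1.158 m/s.
Reynolds number Re = ρVD/μ = 988 · 1.158 · 0.035 / 0.00121 = 3.309e+04.
Re > 4000 → turbulent. Relative roughness ε/D = 1.4e-06/0.035 = 4e-05. Haaland: 1/√f = -1.8 log₁₀[(4e-05/3.7)^1.11 + 6.9/3.309e+04] = -1.8 log₁₀[3.07e-06 + 0.000209] = 6.614, so f = 0.02286.
Darcy-Weisbach: ΔP = f(L/D)(ρV²/2) = 0.02286·(7.47/0.035)·(988·1.158²/2) = 0.02286·213.4·662.2 = 3231 Pa.
ΔP = 3231 Pa = 0.0323 bar.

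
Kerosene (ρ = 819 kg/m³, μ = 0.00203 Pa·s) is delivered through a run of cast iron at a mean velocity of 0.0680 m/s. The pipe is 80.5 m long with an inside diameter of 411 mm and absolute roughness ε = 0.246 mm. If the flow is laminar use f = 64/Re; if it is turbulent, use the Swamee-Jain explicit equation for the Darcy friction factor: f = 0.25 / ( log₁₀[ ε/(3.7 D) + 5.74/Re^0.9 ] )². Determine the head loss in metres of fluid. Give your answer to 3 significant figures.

Reynolds number Re = ρVD/μ = 819 · 0.068 · 0.411 / 0.00203 = 1.128e+04.
Re > 4000 → turbulent. Relative roughness ε/D = 0.000246/0.411 = 0.000599. Swamee-Jain: f = 0.25/(log₁₀[0.000599/3.7 + 5.74/1.128e+04^0.9])² = 0.25/(log₁₀[0.000162 + 0.00129])² = 0.25/(-2.837)² = 0.03106.
Darcy-Weisbach: ΔP = f(L/D)(ρV²/2) = 0.03106·(80.5/0.411)·(819·0.068²/2) = 0.03106·195.9·1.894 = 11.52 Pa.
Head loss h_f = ΔP/(ρg) = 11.52/(819·9.81) = 0.00143 m.

h_f ≈ 0.00143 m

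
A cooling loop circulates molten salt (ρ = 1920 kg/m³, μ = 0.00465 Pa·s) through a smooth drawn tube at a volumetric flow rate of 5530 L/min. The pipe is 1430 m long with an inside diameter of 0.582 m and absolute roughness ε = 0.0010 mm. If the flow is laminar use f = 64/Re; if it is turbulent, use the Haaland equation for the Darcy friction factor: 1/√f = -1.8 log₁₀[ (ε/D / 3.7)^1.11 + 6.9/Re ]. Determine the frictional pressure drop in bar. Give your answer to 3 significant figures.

ΔP ≈ 0.0525 bar

Q = 5530 L/min = 5530/60000 = 0.09217 m³/s.
Cross-sectional area A = πD²/4 = π(0.582)²/4 = 0.266 m²; mean velocity V = Q/A = 0.09217/0.266 = 0.3464 m/s.
Reynolds number Re = ρVD/μ = 1920 · 0.3464 · 0.582 / 0.00465 = 8.325e+04.
Re > 4000 → turbulent. Relative roughness ε/D = 1e-06/0.582 = 1.72e-06. Haaland: 1/√f = -1.8 log₁₀[(1.72e-06/3.7)^1.11 + 6.9/8.325e+04] = -1.8 log₁₀[9.34e-08 + 8.29e-05] = 7.346, so f = 0.01853.
Darcy-Weisbach: ΔP = f(L/D)(ρV²/2) = 0.01853·(1430/0.582)·(1920·0.3464²/2) = 0.01853·2457·115.2 = 5246 Pa.
ΔP = 5246 Pa = 0.0525 bar.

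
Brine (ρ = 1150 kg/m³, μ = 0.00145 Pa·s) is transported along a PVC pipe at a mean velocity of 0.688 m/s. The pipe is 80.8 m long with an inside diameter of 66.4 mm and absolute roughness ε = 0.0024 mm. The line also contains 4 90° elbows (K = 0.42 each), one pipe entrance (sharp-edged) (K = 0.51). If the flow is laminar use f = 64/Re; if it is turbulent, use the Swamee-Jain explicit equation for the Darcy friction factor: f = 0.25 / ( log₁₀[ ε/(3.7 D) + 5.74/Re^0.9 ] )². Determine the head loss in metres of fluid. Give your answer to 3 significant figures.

Reynolds number Re = ρVD/μ = 1150 · 0.688 · 0.0664 / 0.00145 = 3.623e+04.
Re > 4000 → turbulent. Relative roughness ε/D = 2.4e-06/0.0664 = 3.61e-05. Swamee-Jain: f = 0.25/(log₁₀[3.61e-05/3.7 + 5.74/3.623e+04^0.9])² = 0.25/(log₁₀[9.77e-06 + 0.000453])² = 0.25/(-3.335)² = 0.02248.
Total minor-loss coefficient ΣK = 4·0.42 + 1·0.51 = 2.19.
ΔP = [f·L/D + ΣK]·(ρV²/2) = [0.02248·80.8/0.0664 + 2.19]·(1150·0.688²/2) = [27.35 + 2.19]·272.2 = 8041 Pa.
Head loss h_f = ΔP/(ρg) = 8041/(1150·9.81) = 0.713 m.

h_f ≈ 0.713 m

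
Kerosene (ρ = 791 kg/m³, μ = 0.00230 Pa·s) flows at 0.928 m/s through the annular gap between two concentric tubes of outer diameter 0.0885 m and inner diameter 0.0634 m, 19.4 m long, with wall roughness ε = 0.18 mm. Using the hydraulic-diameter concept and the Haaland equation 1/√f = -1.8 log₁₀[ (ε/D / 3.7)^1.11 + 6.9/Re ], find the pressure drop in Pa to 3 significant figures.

Hydraulic diameter D_h = 4A/P = D_o - D_i = 0.0885 - 0.0634 = 0.0251 m.
Re = ρVD_h/μ = 791·0.928·0.0251/0.0023 = 8011.
ε/D_h = 0.00018/0.0251 = 0.00717; Haaland gives 1/√f = -1.8 log₁₀[0.000975+0.000861] = 4.925, so f = 0.04123.
ΔP = f(L/D_h)(ρV²/2) = 0.04123·19.4/0.0251·340.6 = 1.085e+04 Pa.

ΔP ≈ 10900 Pa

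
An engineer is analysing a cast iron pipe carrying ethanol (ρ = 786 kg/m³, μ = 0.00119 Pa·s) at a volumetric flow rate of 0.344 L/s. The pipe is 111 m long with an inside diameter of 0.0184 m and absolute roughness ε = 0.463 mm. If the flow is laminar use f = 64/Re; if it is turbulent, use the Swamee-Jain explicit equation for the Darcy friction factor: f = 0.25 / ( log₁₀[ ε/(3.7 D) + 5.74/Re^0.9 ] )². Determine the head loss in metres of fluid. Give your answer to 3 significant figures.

h_f ≈ 28.9 m

Q = 0.344 L/s = 0.344/1000 = 0.000344 m³/s.
Cross-sectional area A = πD²/4 = π(0.0184)²/4 = 0.0002659 m²; mean velocity V = Q/A = 0.000344/0.0002659 = 1.294 m/s.
Reynolds number Re = ρVD/μ = 786 · 1.294 · 0.0184 / 0.00119 = 1.572e+04.
Re > 4000 → turbulent. Relative roughness ε/D = 0.000463/0.0184 = 0.0252. Swamee-Jain: f = 0.25/(log₁₀[0.0252/3.7 + 5.74/1.572e+04^0.9])² = 0.25/(log₁₀[0.0068 + 0.000959])² = 0.25/(-2.11)² = 0.05615.
Darcy-Weisbach: ΔP = f(L/D)(ρV²/2) = 0.05615·(111/0.0184)·(786·1.294²/2) = 0.05615·6033·657.7 = 2.228e+05 Pa.
Head loss h_f = ΔP/(ρg) = 2.228e+05/(786·9.81) = 28.9 m.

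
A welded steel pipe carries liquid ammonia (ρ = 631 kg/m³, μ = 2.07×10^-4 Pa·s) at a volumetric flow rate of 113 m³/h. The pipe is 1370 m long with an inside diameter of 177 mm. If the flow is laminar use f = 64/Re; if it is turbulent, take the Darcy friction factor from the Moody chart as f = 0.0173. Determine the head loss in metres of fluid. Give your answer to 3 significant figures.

Q = 113 m³/h = 113/3600 = 0.03139 m³/s.
Cross-sectional area A = πD²/4 = π(0.177)²/4 = 0.02461 m²; mean velocity V = Q/A = 0.03139/0.02461 = 1.276 m/s.
Reynolds number Re = ρVD/μ = 631 · 1.276 · 0.177 / 0.000207 = 6.883e+05.
Re > 4000 → turbulent; use the Moody-chart value f = 0.0173.
Darcy-Weisbach: ΔP = f(L/D)(ρV²/2) = 0.0173·(1370/0.177)·(631·1.276²/2) = 0.0173·7740·513.4 = 6.875e+04 Pa.
Head loss h_f = ΔP/(ρg) = 6.875e+04/(631·9.81) = 11.1 m.

h_f ≈ 11.1 m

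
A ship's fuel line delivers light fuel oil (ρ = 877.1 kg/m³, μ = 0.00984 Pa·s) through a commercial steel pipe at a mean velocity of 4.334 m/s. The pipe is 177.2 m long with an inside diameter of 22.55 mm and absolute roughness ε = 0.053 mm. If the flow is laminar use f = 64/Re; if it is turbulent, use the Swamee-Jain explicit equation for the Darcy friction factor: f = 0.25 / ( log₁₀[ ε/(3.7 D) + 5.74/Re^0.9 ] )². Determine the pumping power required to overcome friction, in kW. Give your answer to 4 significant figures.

P ≈ 4.006 kW

Reynolds number Re = ρVD/μ = 877.1 · 4.334 · 0.02255 / 0.00984 = 8711.
Re > 4000 → turbulent. Relative roughness ε/D = 5.3e-05/0.02255 = 0.00235. Swamee-Jain: f = 0.25/(log₁₀[0.00235/3.7 + 5.74/8711^0.9])² = 0.25/(log₁₀[0.000635 + 0.00163])² = 0.25/(-2.644)² = 0.03575.
Darcy-Weisbach: ΔP = f(L/D)(ρV²/2) = 0.03575·(177.2/0.02255)·(877.1·4.334²/2) = 0.03575·7858·8238 = 2.314e+06 Pa.
Q = V·A = 4.334·0.0003994 = 0.001731 m³/s.
Pumping power P = QΔP = 0.001731·2.314e+06 = 4005.6 W = 4.006 kW.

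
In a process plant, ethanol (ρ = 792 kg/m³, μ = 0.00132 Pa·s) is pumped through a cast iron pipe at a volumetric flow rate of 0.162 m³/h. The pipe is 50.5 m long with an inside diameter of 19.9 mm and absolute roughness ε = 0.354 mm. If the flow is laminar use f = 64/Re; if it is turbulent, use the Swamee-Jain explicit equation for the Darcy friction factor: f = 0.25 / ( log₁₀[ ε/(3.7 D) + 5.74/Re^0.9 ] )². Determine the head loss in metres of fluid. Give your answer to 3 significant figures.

Q = 0.162 m³/h = 0.162/3600 = 4.5e-05 m³/s.
Cross-sectional area A = πD²/4 = π(0.0199)²/4 = 0.000311 m²; mean velocity V = Q/A = 4.5e-05/0.000311 = 0.1447 m/s.
Reynolds number Re = ρVD/μ = 792 · 0.1447 · 0.0199 / 0.00132 = 1728.
Re < 2300 → laminar flow, so f = 64/Re = 64/1728 = 0.03705 (the turbulent correlation is not needed).
Darcy-Weisbach: ΔP = f(L/D)(ρV²/2) = 0.03705·(50.5/0.0199)·(792·0.1447²/2) = 0.03705·2538·8.289 = 779.3 Pa.
Head loss h_f = ΔP/(ρg) = 779.3/(792·9.81) = 0.100 m.

h_f ≈ 0.100 m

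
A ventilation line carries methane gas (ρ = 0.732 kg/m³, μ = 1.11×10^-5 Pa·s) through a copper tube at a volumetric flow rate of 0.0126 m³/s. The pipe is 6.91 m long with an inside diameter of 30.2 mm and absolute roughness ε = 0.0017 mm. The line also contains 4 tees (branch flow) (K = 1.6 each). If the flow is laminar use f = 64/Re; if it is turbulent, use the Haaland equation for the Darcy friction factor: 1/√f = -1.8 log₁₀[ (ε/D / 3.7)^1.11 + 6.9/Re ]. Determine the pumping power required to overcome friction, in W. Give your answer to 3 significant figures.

P ≈ 16.5 W

Cross-sectional area A = πD²/4 = π(0.0302)²/4 = 0.0007163 m²; mean velocity V = Q/A = 0.0126/0.0007163 = 17.59 m/s.
Reynolds number Re = ρVD/μ = 0.732 · 17.59 · 0.0302 / 1.11e-05 = 3.503e+04.
Re > 4000 → turbulent. Relative roughness ε/D = 1.7e-06/0.0302 = 5.63e-05. Haaland: 1/√f = -1.8 log₁₀[(5.63e-05/3.7)^1.11 + 6.9/3.503e+04] = -1.8 log₁₀[4.49e-06 + 0.000197] = 6.652, so f = 0.0226.
Total minor-loss coefficient ΣK = 4·1.6 = 6.4.
ΔP = [f·L/D + ΣK]·(ρV²/2) = [0.0226·6.91/0.0302 + 6.4]·(0.732·17.59²/2) = [5.17 + 6.4]·113.2 = 1310 Pa.
Pumping power P = QΔP = 0.0126·1310 = 16.51 W = 16.5 W.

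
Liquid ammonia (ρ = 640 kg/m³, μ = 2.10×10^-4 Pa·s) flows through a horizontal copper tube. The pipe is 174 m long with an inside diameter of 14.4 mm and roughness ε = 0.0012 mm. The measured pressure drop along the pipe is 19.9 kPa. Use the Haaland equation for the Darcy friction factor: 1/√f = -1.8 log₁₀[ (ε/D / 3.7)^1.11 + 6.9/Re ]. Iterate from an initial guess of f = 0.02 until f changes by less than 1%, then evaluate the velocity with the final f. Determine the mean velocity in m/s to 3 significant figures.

V ≈ 0.445 m/s

Rearranging Darcy-Weisbach: V = √(2·ΔP·D/(f·L·ρ)). With ε/D = 1.2e-06/0.0144 = 8.33e-05, iterate starting from f = 0.02:
  f = 0.02 → V = √(2·1.99e+04·0.0144/(0.02·174·640)) = 0.5073 m/s; Re = ρVD/μ = 2.226e+04; f → 0.02521
  f = 0.02521 → V = 0.4518 m/s; Re = 1.983e+04; f → 0.02593
  f = 0.02593 → V = 0.4455 m/s; Re = 1.955e+04; f → 0.02602
Converged (Δf/f < 1%). With the final f = 0.02602: V = √(2·1.99e+04·0.0144/(0.02602·174·640)) = 0.4447 m/s.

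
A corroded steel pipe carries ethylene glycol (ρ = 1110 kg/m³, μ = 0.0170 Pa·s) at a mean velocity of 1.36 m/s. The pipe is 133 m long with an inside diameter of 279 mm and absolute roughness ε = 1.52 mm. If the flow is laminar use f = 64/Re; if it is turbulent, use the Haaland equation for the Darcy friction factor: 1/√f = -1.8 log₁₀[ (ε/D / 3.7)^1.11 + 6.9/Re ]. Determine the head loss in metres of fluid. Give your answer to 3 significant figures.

h_f ≈ 1.54 m

Reynolds number Re = ρVD/μ = 1110 · 1.36 · 0.279 / 0.017 = 2.478e+04.
Re > 4000 → turbulent. Relative roughness ε/D = 0.00152/0.279 = 0.00545. Haaland: 1/√f = -1.8 log₁₀[(0.00545/3.7)^1.11 + 6.9/2.478e+04] = -1.8 log₁₀[0.000719 + 0.000279] = 5.402, so f = 0.03427.
Darcy-Weisbach: ΔP = f(L/D)(ρV²/2) = 0.03427·(133/0.279)·(1110·1.36²/2) = 0.03427·476.7·1027 = 1.677e+04 Pa.
Head loss h_f = ΔP/(ρg) = 1.677e+04/(1110·9.81) = 1.54 m.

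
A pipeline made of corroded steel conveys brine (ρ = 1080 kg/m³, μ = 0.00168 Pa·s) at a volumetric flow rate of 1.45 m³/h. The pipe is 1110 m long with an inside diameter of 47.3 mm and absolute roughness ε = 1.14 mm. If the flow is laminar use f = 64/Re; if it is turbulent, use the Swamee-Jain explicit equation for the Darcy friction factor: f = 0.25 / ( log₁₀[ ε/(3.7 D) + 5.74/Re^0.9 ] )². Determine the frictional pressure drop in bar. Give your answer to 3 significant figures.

Q = 1.45 m³/h = 1.45/3600 = 0.0004028 m³/s.
Cross-sectional area A = πD²/4 = π(0.0473)²/4 = 0.001757 m²; mean velocity V = Q/A = 0.0004028/0.001757 = 0.2292 m/s.
Reynolds number Re = ρVD/μ = 1080 · 0.2292 · 0.0473 / 0.00168 = 6970.
Re > 4000 → turbulent. Relative roughness ε/D = 0.00114/0.0473 = 0.0241. Swamee-Jain: f = 0.25/(log₁₀[0.0241/3.7 + 5.74/6970^0.9])² = 0.25/(log₁₀[0.00651 + 0.002])² = 0.25/(-2.07)² = 0.05834.
Darcy-Weisbach: ΔP = f(L/D)(ρV²/2) = 0.05834·(1110/0.0473)·(1080·0.2292²/2) = 0.05834·2.347e+04·28.37 = 3.884e+04 Pa.
ΔP = 3.884e+04 Pa = 0.388 bar.

ΔP ≈ 0.388 bar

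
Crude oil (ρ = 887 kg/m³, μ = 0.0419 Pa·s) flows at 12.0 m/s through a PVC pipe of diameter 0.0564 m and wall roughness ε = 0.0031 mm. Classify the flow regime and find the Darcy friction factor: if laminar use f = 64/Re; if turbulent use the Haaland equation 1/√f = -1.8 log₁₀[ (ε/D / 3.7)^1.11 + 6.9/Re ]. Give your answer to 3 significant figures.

Re = ρVD/μ = 887·12·0.0564/0.0419 = 1.433e+04.
Re > 4000 → turbulent. ε/D = 3.1e-06/0.0564 = 5.5e-05; Haaland: 1/√f = -1.8 log₁₀[4.37e-06 + 0.000482] = 5.964, so f = 0.02811.

f ≈ 0.0281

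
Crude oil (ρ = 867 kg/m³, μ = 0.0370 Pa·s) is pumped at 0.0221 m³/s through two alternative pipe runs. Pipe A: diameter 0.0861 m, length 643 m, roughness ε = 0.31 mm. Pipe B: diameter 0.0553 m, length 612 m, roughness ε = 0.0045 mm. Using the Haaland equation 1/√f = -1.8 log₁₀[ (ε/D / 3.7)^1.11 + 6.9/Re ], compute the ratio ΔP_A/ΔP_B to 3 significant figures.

ΔP_A/ΔP_B ≈ 0.146

Pipe A: V = Q/A = 0.0221/0.005822 = 3.796 m/s; Re = 7658; ε/D = 0.0036; Haaland → f = 0.03752; ΔP_A = f(L/D)(ρV²/2) = 1.75e+06 Pa.
Pipe B: V = Q/A = 0.0221/0.002402 = 9.201 m/s; Re = 1.192e+04; ε/D = 8.14e-05; Haaland → f = 0.02954; ΔP_B = f(L/D)(ρV²/2) = 1.2e+07 Pa.
ΔP_A/ΔP_B = 1.75e+06/1.2e+07 = 0.146.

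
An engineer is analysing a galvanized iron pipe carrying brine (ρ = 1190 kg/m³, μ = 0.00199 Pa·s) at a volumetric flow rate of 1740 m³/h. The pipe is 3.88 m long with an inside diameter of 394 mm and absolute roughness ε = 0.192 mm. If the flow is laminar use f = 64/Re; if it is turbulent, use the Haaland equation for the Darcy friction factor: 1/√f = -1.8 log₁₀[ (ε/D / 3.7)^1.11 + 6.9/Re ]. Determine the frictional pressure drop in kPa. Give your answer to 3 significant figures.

ΔP ≈ 1.58 kPa

Q = 1740 m³/h = 1740/3600 = 0.4833 m³/s.
Cross-sectional area A = πD²/4 = π(0.394)²/4 = 0.1219 m²; mean velocity V = Q/A = 0.4833/0.1219 = 3.964 m/s.
Reynolds number Re = ρVD/μ = 1190 · 3.964 · 0.394 / 0.00199 = 9.34e+05.
Re > 4000 → turbulent. Relative roughness ε/D = 0.000192/0.394 = 0.000487. Haaland: 1/√f = -1.8 log₁₀[(0.000487/3.7)^1.11 + 6.9/9.34e+05] = -1.8 log₁₀[4.93e-05 + 7.39e-06] = 7.644, so f = 0.01711.
Darcy-Weisbach: ΔP = f(L/D)(ρV²/2) = 0.01711·(3.88/0.394)·(1190·3.964²/2) = 0.01711·9.848·9351 = 1576 Pa.
ΔP = 1576 Pa = 1.58 kPa.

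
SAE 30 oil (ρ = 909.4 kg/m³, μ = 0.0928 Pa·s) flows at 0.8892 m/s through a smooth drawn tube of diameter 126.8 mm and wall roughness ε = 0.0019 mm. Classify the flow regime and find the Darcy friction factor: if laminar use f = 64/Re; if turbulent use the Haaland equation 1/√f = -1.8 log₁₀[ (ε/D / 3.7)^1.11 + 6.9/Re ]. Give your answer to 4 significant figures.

f ≈ 0.05792

Re = ρVD/μ = 909.4·0.8892·0.1268/0.0928 = 1105.
Re < 2300 → laminar, so f = 64/Re = 0.05792 (roughness is irrelevant in laminar flow).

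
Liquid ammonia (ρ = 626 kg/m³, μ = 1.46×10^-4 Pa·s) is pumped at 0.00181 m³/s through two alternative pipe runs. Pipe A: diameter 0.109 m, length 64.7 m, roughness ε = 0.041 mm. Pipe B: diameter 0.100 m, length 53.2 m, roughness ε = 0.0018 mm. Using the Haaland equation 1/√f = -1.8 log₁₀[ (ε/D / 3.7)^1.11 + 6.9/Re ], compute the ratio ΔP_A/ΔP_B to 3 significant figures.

Pipe A: V = Q/A = 0.00181/0.009331 = 0.194 m/s; Re = 9.065e+04; ε/D = 0.000376; Haaland → f = 0.01982; ΔP_A = f(L/D)(ρV²/2) = 138.5 Pa.
Pipe B: V = Q/A = 0.00181/0.007854 = 0.2305 m/s; Re = 9.881e+04; ε/D = 1.8e-05; Haaland → f = 0.01794; ΔP_B = f(L/D)(ρV²/2) = 158.6 Pa.
ΔP_A/ΔP_B = 138.5/158.6 = 0.873.

ΔP_A/ΔP_B ≈ 0.873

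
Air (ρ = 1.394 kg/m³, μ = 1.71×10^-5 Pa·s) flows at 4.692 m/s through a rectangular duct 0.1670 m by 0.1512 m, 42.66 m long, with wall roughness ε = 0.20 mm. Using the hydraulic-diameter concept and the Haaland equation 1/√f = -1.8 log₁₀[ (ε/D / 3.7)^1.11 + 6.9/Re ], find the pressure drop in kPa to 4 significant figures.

ΔP ≈ 0.09860 kPa

Hydraulic diameter D_h = 4A/P = 4·(0.167·0.1512)/(2·(0.167+0.1512)) = 0.101/0.6364 = 0.1587 m.
Re = ρVD_h/μ = 1.394·4.692·0.1587/1.71e-05 = 6.07e+04.
ε/D_h = 0.0002/0.1587 = 0.00126; Haaland gives 1/√f = -1.8 log₁₀[0.000142+0.000114] = 6.468, so f = 0.02391.
ΔP = f(L/D_h)(ρV²/2) = 0.02391·42.66/0.1587·15.34 = 98.6 Pa.
ΔP = 0.09860 kPa.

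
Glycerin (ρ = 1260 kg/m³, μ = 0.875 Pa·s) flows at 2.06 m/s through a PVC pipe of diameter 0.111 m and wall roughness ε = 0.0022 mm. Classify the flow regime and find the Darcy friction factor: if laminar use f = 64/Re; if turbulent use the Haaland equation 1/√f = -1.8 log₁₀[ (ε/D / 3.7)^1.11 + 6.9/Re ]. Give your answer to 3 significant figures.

f ≈ 0.194

Re = ρVD/μ = 1260·2.06·0.111/0.875 = 329.3.
Re < 2300 → laminar, so f = 64/Re = 0.1944 (roughness is irrelevant in laminar flow).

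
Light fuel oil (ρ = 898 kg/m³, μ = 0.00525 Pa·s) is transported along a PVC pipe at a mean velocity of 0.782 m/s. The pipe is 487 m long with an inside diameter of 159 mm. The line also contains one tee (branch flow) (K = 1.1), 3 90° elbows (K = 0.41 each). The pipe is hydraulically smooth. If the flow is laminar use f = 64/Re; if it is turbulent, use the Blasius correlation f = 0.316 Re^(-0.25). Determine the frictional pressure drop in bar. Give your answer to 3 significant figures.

ΔP ≈ 0.226 bar

Reynolds number Re = ρVD/μ = 898 · 0.782 · 0.159 / 0.00525 = 2.127e+04.
Re > 4000 → turbulent. Smooth-pipe (Blasius): f = 0.316 Re^(-0.25) = 0.316/(2.127e+04)^0.25 = 0.02617.
Total minor-loss coefficient ΣK = 1·1.1 + 3·0.41 = 2.33.
ΔP = [f·L/D + ΣK]·(ρV²/2) = [0.02617·487/0.159 + 2.33]·(898·0.782²/2) = [80.15 + 2.33]·274.6 = 2.265e+04 Pa.
ΔP = 2.265e+04 Pa = 0.226 bar.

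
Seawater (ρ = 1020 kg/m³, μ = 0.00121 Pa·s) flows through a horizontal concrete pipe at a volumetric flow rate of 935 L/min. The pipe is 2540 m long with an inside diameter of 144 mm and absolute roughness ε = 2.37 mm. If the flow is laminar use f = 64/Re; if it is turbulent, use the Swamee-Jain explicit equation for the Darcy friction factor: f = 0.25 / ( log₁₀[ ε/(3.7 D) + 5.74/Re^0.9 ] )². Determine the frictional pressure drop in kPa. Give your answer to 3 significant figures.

Q = 935 L/min = 935/60000 = 0.01558 m³/s.
Cross-sectional area A = πD²/4 = π(0.144)²/4 = 0.01629 m²; mean velocity V = Q/A = 0.01558/0.01629 = 0.9569 m/s.
Reynolds number Re = ρVD/μ = 1020 · 0.9569 · 0.144 / 0.00121 = 1.162e+05.
Re > 4000 → turbulent. Relative roughness ε/D = 0.00237/0.144 = 0.0165. Swamee-Jain: f = 0.25/(log₁₀[0.0165/3.7 + 5.74/1.162e+05^0.9])² = 0.25/(log₁₀[0.00445 + 0.000159])² = 0.25/(-2.337)² = 0.04579.
Darcy-Weisbach: ΔP = f(L/D)(ρV²/2) = 0.04579·(2540/0.144)·(1020·0.9569²/2) = 0.04579·1.764e+04·466.9 = 3.771e+05 Pa.
ΔP = 3.771e+05 Pa = 377 kPa.

ΔP ≈ 377 kPa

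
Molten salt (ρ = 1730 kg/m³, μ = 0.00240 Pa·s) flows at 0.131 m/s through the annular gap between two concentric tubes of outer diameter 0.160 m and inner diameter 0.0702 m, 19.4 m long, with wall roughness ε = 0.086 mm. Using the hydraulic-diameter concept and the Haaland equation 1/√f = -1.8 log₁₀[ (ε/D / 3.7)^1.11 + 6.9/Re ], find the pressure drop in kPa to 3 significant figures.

ΔP ≈ 0.107 kPa

Hydraulic diameter D_h = 4A/P = D_o - D_i = 0.16 - 0.0702 = 0.0898 m.
Re = ρVD_h/μ = 1730·0.131·0.0898/0.0024 = 8480.
ε/D_h = 8.6e-05/0.0898 = 0.000958; Haaland gives 1/√f = -1.8 log₁₀[0.000104+0.000814] = 5.467, so f = 0.03346.
ΔP = f(L/D_h)(ρV²/2) = 0.03346·19.4/0.0898·14.84 = 107.3 Pa.
ΔP = 0.107 kPa.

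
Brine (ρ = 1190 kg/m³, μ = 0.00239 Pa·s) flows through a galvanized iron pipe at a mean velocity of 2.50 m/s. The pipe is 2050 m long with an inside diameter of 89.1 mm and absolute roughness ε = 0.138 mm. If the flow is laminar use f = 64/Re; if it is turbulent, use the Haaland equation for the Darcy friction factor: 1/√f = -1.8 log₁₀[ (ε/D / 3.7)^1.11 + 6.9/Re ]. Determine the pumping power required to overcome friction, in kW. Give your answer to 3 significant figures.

P ≈ 31.4 kW

Reynolds number Re = ρVD/μ = 1190 · 2.5 · 0.0891 / 0.00239 = 1.109e+05.
Re > 4000 → turbulent. Relative roughness ε/D = 0.000138/0.0891 = 0.00155. Haaland: 1/√f = -1.8 log₁₀[(0.00155/3.7)^1.11 + 6.9/1.109e+05] = -1.8 log₁₀[0.000178 + 6.22e-05] = 6.515, so f = 0.02356.
Darcy-Weisbach: ΔP = f(L/D)(ρV²/2) = 0.02356·(2050/0.0891)·(1190·2.5²/2) = 0.02356·2.301e+04·3719 = 2.016e+06 Pa.
Q = V·A = 2.5·0.006235 = 0.01559 m³/s.
Pumping power P = QΔP = 0.01559·2.016e+06 = 31420 W = 31.4 kW.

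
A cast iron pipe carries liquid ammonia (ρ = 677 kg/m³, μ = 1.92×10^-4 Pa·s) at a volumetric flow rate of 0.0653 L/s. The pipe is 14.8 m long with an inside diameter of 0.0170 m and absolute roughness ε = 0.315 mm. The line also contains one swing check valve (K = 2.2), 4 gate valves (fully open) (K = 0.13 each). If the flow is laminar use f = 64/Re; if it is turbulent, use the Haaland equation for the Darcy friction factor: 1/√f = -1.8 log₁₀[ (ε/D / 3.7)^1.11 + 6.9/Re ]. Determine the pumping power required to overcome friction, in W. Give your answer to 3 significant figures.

Q = 0.0653 L/s = 0.0653/1000 = 6.53e-05 m³/s.
Cross-sectional area A = πD²/4 = π(0.017)²/4 = 0.000227 m²; mean velocity V = Q/A = 6.53e-05/0.000227 = 0.2877 m/s.
Reynolds number Re = ρVD/μ = 677 · 0.2877 · 0.017 / 0.000192 = 1.724e+04.
Re > 4000 → turbulent. Relative roughness ε/D = 0.000315/0.017 = 0.0185. Haaland: 1/√f = -1.8 log₁₀[(0.0185/3.7)^1.11 + 6.9/1.724e+04] = -1.8 log₁₀[0.0028 + 0.0004] = 4.492, so f = 0.04957.
Total minor-loss coefficient ΣK = 1·2.2 + 4·0.13 = 2.72.
ΔP = [f·L/D + ΣK]·(ρV²/2) = [0.04957·14.8/0.017 + 2.72]·(677·0.2877²/2) = [43.15 + 2.72]·28.02 = 1285 Pa.
Pumping power P = QΔP = 6.53e-05·1285 = 0.08392 W = 0.0839 W.

P ≈ 0.0839 W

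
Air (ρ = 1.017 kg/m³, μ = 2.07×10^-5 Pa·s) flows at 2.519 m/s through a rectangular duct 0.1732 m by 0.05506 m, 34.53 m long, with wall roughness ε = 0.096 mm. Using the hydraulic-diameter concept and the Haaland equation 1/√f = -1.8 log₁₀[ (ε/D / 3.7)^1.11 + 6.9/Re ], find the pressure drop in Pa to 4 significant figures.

ΔP ≈ 42.83 Pa

Hydraulic diameter D_h = 4A/P = 4·(0.1732·0.05506)/(2·(0.1732+0.05506)) = 0.03815/0.4565 = 0.08356 m.
Re = ρVD_h/μ = 1.017·2.519·0.08356/2.07e-05 = 1.034e+04.
ε/D_h = 9.6e-05/0.08356 = 0.00115; Haaland gives 1/√f = -1.8 log₁₀[0.000128+0.000667] = 5.579, so f = 0.03212.
ΔP = f(L/D_h)(ρV²/2) = 0.03212·34.53/0.08356·3.227 = 42.83 Pa.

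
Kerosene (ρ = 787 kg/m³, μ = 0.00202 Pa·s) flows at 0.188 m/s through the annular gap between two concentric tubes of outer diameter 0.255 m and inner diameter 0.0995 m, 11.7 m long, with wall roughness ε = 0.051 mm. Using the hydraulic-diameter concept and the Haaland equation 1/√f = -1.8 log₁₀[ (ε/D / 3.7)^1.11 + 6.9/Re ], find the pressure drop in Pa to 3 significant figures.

ΔP ≈ 31.6 Pa

Hydraulic diameter D_h = 4A/P = D_o - D_i = 0.255 - 0.0995 = 0.1555 m.
Re = ρVD_h/μ = 787·0.188·0.1555/0.00202 = 1.139e+04.
ε/D_h = 5.1e-05/0.1555 = 0.000328; Haaland gives 1/√f = -1.8 log₁₀[3.18e-05+0.000606] = 5.752, so f = 0.03023.
ΔP = f(L/D_h)(ρV²/2) = 0.03023·11.7/0.1555·13.91 = 31.63 Pa.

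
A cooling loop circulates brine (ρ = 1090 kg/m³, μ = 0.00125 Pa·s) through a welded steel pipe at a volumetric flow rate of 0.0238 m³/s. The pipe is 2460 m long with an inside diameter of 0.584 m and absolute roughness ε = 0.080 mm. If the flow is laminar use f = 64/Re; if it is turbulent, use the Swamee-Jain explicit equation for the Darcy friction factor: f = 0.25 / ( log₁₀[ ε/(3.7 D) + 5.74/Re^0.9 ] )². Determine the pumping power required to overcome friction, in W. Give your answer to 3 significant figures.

Cross-sectional area A = πD²/4 = π(0.584)²/4 = 0.2679 m²; mean velocity V = Q/A = 0.0238/0.2679 = 0.08885 m/s.
Reynolds number Re = ρVD/μ = 1090 · 0.08885 · 0.584 / 0.00125 = 4.525e+04.
Re > 4000 → turbulent. Relative roughness ε/D = 8e-05/0.584 = 0.000137. Swamee-Jain: f = 0.25/(log₁₀[0.000137/3.7 + 5.74/4.525e+04^0.9])² = 0.25/(log₁₀[3.7e-05 + 0.000371])² = 0.25/(-3.39)² = 0.02176.
Darcy-Weisbach: ΔP = f(L/D)(ρV²/2) = 0.02176·(2460/0.584)·(1090·0.08885²/2) = 0.02176·4212·4.302 = 394.3 Pa.
Pumping power P = QΔP = 0.0238·394.3 = 9.385 W = 9.38 W.

P ≈ 9.38 W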